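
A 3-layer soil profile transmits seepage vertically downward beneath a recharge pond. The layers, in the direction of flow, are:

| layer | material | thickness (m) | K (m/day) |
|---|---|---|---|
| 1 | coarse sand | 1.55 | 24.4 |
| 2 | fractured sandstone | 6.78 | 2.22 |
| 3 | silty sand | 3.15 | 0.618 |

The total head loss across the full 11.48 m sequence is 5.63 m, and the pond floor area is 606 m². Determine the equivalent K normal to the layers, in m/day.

Flow is perpendicular to layering, so the layers act in series and the equivalent K is the thickness-weighted harmonic mean.
Total thickness L = 1.55 + 6.78 + 3.15 = 11.48 m.
Σ(b_i/K_i) = 1.55/24.4 + 6.78/2.22 + 3.15/0.618 = 8.215 d.
K_eq = L / Σ(b_i/K_i) = 11.48 / 8.215 = 1.398 m/day.

1.40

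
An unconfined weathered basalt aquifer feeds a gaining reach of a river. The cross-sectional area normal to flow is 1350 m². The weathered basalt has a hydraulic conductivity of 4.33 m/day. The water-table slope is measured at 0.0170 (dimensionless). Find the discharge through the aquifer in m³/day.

99.4

Hydraulic gradient i = 0.0170.
Darcy's law: Q = K · A · i = 4.330 × 1350 × 0.01700 = 99.37 m³/day.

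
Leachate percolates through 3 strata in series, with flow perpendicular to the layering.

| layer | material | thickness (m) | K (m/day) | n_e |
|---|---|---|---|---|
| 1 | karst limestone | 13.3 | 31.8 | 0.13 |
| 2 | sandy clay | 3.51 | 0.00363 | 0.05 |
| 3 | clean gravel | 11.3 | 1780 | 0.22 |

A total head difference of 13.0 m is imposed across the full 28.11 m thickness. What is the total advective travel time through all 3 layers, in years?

With flow normal to the layers, continuity requires the same specific discharge q through every layer.
Σ(b_i/K_i) = 13.3/31.8 + 3.51/0.00363 + 11.3/1780 = 967.4 d.
q = Δh / Σ(b_i/K_i) = 13.0 / 967.4 = 0.01344 m/day.
In each layer the seepage velocity is v_i = q/n_i, so the layer transit time is t_i = b_i·n_i / q:
  layer 1 (karst limestone): t_1 = 13.3 × 0.13 / 0.01344 = 128.7 d
  layer 2 (sandy clay): t_2 = 3.51 × 0.05 / 0.01344 = 13.06 d
  layer 3 (clean gravel): t_3 = 11.3 × 0.22 / 0.01344 = 185.0 d
Total t = Σ t_i = 326.7 days = 0.8945 years.

0.894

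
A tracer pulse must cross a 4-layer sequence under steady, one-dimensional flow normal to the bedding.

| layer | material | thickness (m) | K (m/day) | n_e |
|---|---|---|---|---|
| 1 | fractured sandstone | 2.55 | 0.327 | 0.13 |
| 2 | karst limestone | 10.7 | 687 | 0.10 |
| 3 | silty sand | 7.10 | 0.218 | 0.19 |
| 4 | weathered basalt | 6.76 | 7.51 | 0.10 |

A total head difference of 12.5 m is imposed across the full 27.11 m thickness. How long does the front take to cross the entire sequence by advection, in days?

11.3

With flow normal to the layers, continuity requires the same specific discharge q through every layer.
Σ(b_i/K_i) = 2.55/0.327 + 10.7/687 + 7.10/0.218 + 6.76/7.51 = 41.28 d.
q = Δh / Σ(b_i/K_i) = 12.5 / 41.28 = 0.3028 m/day.
In each layer the seepage velocity is v_i = q/n_i, so the layer transit time is t_i = b_i·n_i / q:
  layer 1 (fractured sandstone): t_1 = 2.55 × 0.13 / 0.3028 = 1.095 d
  layer 2 (karst limestone): t_2 = 10.7 × 0.10 / 0.3028 = 3.534 d
  layer 3 (silty sand): t_3 = 7.10 × 0.19 / 0.3028 = 4.455 d
  layer 4 (weathered basalt): t_4 = 6.76 × 0.10 / 0.3028 = 2.233 d
Total t = Σ t_i = 11.32 days.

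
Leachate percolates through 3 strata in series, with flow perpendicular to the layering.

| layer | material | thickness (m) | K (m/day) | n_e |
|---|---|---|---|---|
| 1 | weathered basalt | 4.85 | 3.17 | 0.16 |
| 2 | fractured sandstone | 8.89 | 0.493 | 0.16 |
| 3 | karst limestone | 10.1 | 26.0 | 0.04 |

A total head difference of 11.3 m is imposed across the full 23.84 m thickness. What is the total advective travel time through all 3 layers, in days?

With flow normal to the layers, continuity requires the same specific discharge q through every layer.
Σ(b_i/K_i) = 4.85/3.17 + 8.89/0.493 + 10.1/26.0 = 19.95 d.
q = Δh / Σ(b_i/K_i) = 11.3 / 19.95 = 0.5664 m/day.
In each layer the seepage velocity is v_i = q/n_i, so the layer transit time is t_i = b_i·n_i / q:
  layer 1 (weathered basalt): t_1 = 4.85 × 0.16 / 0.5664 = 1.370 d
  layer 2 (fractured sandstone): t_2 = 8.89 × 0.16 / 0.5664 = 2.511 d
  layer 3 (karst limestone): t_3 = 10.1 × 0.04 / 0.5664 = 0.7133 d
Total t = Σ t_i = 4.595 days.

4.59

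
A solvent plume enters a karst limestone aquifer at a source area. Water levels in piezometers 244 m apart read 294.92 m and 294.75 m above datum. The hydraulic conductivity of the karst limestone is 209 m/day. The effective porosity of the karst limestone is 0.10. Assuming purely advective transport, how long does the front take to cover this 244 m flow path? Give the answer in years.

Hydraulic gradient i = (294.92 − 294.75) / 244 = 0.17 / 244 = 0.0006967.
Darcy flux q = K · i = 209.0 × 0.0006967 = 0.1456 m/day.
Seepage velocity v = q / n_e = 0.1456 / 0.10 = 1.456 m/day.
Travel time t = L / v = 244 / 1.456 = 167.6 days = 0.4588 years.

0.459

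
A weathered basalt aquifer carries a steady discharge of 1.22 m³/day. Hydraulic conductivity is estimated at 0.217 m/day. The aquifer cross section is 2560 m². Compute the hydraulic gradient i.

0.00220

From Q = K·A·i, i = Q / (K·A) = 1.22 / (0.2170 × 2560) = 0.002196.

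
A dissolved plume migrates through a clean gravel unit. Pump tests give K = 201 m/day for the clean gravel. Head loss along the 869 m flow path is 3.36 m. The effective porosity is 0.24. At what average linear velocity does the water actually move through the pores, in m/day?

Hydraulic gradient i = Δh / L = 3.36 / 869 = 0.003867.
Darcy flux q = K · i = 201.0 × 0.003867 = 0.7772 m/day.
Seepage velocity v = q / n_e = 0.7772 / 0.24 = 3.238 m/day.

3.24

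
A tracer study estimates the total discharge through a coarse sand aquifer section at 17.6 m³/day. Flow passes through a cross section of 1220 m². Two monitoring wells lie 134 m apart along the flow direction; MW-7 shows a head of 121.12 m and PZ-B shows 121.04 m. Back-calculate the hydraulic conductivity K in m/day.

Hydraulic gradient i = (121.12 − 121.04) / 134 = 0.08 / 134 = 0.0005970.
From Q = K·A·i, K = Q / (A·i) = 17.6 / (1220 × 0.0005970) = 24.16 m/day.

24.2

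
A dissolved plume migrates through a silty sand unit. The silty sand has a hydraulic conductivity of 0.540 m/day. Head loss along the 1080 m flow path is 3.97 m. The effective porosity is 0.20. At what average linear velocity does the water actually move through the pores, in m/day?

0.00992

Hydraulic gradient i = Δh / L = 3.97 / 1080 = 0.003676.
Darcy flux q = K · i = 0.5400 × 0.003676 = 0.001985 m/day.
Seepage velocity v = q / n_e = 0.001985 / 0.20 = 0.009925 m/day.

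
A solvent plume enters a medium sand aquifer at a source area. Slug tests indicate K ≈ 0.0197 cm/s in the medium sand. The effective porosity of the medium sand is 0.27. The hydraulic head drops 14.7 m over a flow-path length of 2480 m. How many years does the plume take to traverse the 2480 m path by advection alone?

Convert K: 0.0197 cm/s × 864 = 17.02 m/day.
Hydraulic gradient i = Δh / L = 14.7 / 2480 = 0.005927.
Darcy flux q = K · i = 17.02 × 0.005927 = 0.1009 m/day.
Seepage velocity v = q / n_e = 0.1009 / 0.27 = 0.3737 m/day.
Travel time t = L / v = 2480 / 0.3737 = 6637 days = 18.17 years.

18.2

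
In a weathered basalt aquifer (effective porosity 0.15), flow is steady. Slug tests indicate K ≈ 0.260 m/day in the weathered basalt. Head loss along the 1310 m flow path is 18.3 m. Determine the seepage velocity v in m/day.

0.0242

Hydraulic gradient i = Δh / L = 18.3 / 1310 = 0.01397.
Darcy flux q = K · i = 0.2600 × 0.01397 = 0.003632 m/day.
Seepage velocity v = q / n_e = 0.003632 / 0.15 = 0.02421 m/day.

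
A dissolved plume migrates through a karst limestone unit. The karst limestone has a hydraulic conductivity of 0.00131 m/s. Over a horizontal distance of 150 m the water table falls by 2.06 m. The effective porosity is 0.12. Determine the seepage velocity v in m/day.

13.0

Convert K: 0.00131 m/s × 86400 = 113.2 m/day.
Hydraulic gradient i = Δh / L = 2.06 / 150 = 0.01373.
Darcy flux q = K · i = 113.2 × 0.01373 = 1.554 m/day.
Seepage velocity v = q / n_e = 1.554 / 0.12 = 12.95 m/day.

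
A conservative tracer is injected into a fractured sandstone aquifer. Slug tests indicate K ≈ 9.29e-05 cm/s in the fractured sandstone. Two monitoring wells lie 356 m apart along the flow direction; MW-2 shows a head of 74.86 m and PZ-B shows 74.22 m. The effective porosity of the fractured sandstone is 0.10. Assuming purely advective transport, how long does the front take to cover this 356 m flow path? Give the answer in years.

675

Convert K: 9.29e-05 cm/s × 864 = 0.08027 m/day.
Hydraulic gradient i = (74.86 − 74.22) / 356 = 0.64 / 356 = 0.001798.
Darcy flux q = K · i = 0.08027 × 0.001798 = 0.0001443 m/day.
Seepage velocity v = q / n_e = 0.0001443 / 0.10 = 0.001443 m/day.
Travel time t = L / v = 356 / 0.001443 = 2.467e+05 days = 675.5 years.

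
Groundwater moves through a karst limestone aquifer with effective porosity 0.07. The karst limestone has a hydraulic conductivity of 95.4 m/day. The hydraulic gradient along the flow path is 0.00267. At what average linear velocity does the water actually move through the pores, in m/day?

Hydraulic gradient i = 0.00267.
Darcy flux q = K · i = 95.40 × 0.002670 = 0.2547 m/day.
Seepage velocity v = q / n_e = 0.2547 / 0.07 = 3.639 m/day.

3.64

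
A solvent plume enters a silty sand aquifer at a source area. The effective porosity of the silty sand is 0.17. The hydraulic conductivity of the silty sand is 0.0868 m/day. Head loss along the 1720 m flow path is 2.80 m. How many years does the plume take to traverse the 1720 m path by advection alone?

Hydraulic gradient i = Δh / L = 2.80 / 1720 = 0.001628.
Darcy flux q = K · i = 0.08680 × 0.001628 = 0.0001413 m/day.
Seepage velocity v = q / n_e = 0.0001413 / 0.17 = 0.0008312 m/day.
Travel time t = L / v = 1720 / 0.0008312 = 2.069e+06 days = 5665 years.

5670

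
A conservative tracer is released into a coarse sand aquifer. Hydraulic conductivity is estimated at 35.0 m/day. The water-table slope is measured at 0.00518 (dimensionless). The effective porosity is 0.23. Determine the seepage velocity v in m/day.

0.788

Hydraulic gradient i = 0.00518.
Darcy flux q = K · i = 35.00 × 0.005180 = 0.1813 m/day.
Seepage velocity v = q / n_e = 0.1813 / 0.23 = 0.7883 m/day.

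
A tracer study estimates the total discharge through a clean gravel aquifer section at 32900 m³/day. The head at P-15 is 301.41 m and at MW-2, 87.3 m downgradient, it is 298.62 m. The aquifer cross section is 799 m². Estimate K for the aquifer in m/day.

Hydraulic gradient i = (301.41 − 298.62) / 87.3 = 2.79 / 87.3 = 0.03196.
From Q = K·A·i, K = Q / (A·i) = 32900 / (799.0 × 0.03196) = 1288 m/day.

1290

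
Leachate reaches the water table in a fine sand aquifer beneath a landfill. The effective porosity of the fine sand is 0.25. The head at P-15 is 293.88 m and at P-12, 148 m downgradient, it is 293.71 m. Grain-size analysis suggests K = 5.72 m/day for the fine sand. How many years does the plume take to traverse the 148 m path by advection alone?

Hydraulic gradient i = (293.88 − 293.71) / 148 = 0.17 / 148 = 0.001149.
Darcy flux q = K · i = 5.720 × 0.001149 = 0.006570 m/day.
Seepage velocity v = q / n_e = 0.006570 / 0.25 = 0.02628 m/day.
Travel time t = L / v = 148 / 0.02628 = 5631 days = 15.42 years.

15.4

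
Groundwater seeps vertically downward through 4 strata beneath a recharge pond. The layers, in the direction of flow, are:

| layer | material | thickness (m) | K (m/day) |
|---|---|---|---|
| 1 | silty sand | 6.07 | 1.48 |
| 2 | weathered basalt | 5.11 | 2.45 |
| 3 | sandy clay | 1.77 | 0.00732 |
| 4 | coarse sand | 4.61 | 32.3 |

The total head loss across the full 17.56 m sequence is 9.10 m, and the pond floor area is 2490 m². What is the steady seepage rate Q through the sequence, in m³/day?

Flow is perpendicular to layering, so the layers act in series and the equivalent K is the thickness-weighted harmonic mean.
Total thickness L = 6.07 + 5.11 + 1.77 + 4.61 = 17.56 m.
Σ(b_i/K_i) = 6.07/1.48 + 5.11/2.45 + 1.77/0.00732 + 4.61/32.3 = 248.1 d.
K_eq = L / Σ(b_i/K_i) = 17.56 / 248.1 = 0.07077 m/day.
Q = K_eq · A · (Δh/L) = 0.07077 × 2490 × (9.10/17.56) = 91.32 m³/day.

91.3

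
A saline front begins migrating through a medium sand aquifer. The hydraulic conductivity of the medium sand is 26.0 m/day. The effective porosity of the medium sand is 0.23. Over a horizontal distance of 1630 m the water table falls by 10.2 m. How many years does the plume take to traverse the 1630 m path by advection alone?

Hydraulic gradient i = Δh / L = 10.2 / 1630 = 0.006258.
Darcy flux q = K · i = 26.00 × 0.006258 = 0.1627 m/day.
Seepage velocity v = q / n_e = 0.1627 / 0.23 = 0.7074 m/day.
Travel time t = L / v = 1630 / 0.7074 = 2304 days = 6.309 years.

6.31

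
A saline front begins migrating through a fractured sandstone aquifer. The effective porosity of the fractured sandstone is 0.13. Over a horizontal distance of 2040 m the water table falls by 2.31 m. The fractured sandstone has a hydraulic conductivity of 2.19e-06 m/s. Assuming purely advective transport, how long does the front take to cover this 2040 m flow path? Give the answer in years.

Convert K: 2.19e-06 m/s × 86400 = 0.1892 m/day.
Hydraulic gradient i = Δh / L = 2.31 / 2040 = 0.001132.
Darcy flux q = K · i = 0.1892 × 0.001132 = 0.0002143 m/day.
Seepage velocity v = q / n_e = 0.0002143 / 0.13 = 0.001648 m/day.
Travel time t = L / v = 2040 / 0.001648 = 1.238e+06 days = 3389 years.

3390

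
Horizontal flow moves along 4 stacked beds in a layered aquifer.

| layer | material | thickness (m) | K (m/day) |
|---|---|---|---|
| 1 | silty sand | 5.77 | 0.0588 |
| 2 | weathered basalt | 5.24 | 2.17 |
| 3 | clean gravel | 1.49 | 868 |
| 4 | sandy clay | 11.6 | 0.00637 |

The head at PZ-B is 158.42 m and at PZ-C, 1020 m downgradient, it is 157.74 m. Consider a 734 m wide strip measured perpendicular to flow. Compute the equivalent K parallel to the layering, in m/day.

54.2

Flow is parallel to layering, so each bed carries its own Darcy discharge and the transmissivities add.
Σ(K_i·b_i) = 0.0588×5.77 + 2.17×5.24 + 868×1.49 + 0.00637×11.6 = 1305 m²/day.
Total thickness b = 24.10 m, so K_eq = Σ(K_i·b_i)/b = 54.15 m/day.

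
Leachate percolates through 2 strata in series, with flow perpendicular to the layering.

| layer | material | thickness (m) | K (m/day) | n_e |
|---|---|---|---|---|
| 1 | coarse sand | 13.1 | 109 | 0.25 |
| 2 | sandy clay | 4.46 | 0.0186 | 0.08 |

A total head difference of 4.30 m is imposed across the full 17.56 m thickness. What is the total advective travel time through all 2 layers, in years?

0.555

With flow normal to the layers, continuity requires the same specific discharge q through every layer.
Σ(b_i/K_i) = 13.1/109 + 4.46/0.0186 = 239.9 d.
q = Δh / Σ(b_i/K_i) = 4.30 / 239.9 = 0.01792 m/day.
In each layer the seepage velocity is v_i = q/n_i, so the layer transit time is t_i = b_i·n_i / q:
  layer 1 (coarse sand): t_1 = 13.1 × 0.25 / 0.01792 = 182.7 d
  layer 2 (sandy clay): t_2 = 4.46 × 0.08 / 0.01792 = 19.91 d
Total t = Σ t_i = 202.6 days = 0.5548 years.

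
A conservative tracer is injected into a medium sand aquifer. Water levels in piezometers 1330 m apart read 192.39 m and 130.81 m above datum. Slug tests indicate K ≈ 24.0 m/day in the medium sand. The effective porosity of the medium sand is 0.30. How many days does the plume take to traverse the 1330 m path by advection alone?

359

Hydraulic gradient i = (192.39 − 130.81) / 1330 = 61.58 / 1330 = 0.04630.
Darcy flux q = K · i = 24.00 × 0.04630 = 1.111 m/day.
Seepage velocity v = q / n_e = 1.111 / 0.30 = 3.704 m/day.
Travel time t = L / v = 1330 / 3.704 = 359.1 days.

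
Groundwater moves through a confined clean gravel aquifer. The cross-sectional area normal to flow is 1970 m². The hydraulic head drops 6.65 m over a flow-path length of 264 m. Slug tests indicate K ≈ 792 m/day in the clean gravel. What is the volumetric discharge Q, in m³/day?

Hydraulic gradient i = Δh / L = 6.65 / 264 = 0.02519.
Darcy's law: Q = K · A · i = 792.0 × 1970 × 0.02519 = 39302 m³/day.

39300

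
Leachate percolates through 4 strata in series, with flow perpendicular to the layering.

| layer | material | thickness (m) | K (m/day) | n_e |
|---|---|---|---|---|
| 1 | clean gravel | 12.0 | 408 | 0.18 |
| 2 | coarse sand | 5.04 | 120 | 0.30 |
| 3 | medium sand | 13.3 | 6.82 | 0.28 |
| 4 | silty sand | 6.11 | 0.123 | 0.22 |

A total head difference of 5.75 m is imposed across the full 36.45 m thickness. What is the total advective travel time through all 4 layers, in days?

With flow normal to the layers, continuity requires the same specific discharge q through every layer.
Σ(b_i/K_i) = 12.0/408 + 5.04/120 + 13.3/6.82 + 6.11/0.123 = 51.70 d.
q = Δh / Σ(b_i/K_i) = 5.75 / 51.70 = 0.1112 m/day.
In each layer the seepage velocity is v_i = q/n_i, so the layer transit time is t_i = b_i·n_i / q:
  layer 1 (clean gravel): t_1 = 12.0 × 0.18 / 0.1112 = 19.42 d
  layer 2 (coarse sand): t_2 = 5.04 × 0.30 / 0.1112 = 13.59 d
  layer 3 (medium sand): t_3 = 13.3 × 0.28 / 0.1112 = 33.48 d
  layer 4 (silty sand): t_4 = 6.11 × 0.22 / 0.1112 = 12.09 d
Total t = Σ t_i = 78.58 days.

78.6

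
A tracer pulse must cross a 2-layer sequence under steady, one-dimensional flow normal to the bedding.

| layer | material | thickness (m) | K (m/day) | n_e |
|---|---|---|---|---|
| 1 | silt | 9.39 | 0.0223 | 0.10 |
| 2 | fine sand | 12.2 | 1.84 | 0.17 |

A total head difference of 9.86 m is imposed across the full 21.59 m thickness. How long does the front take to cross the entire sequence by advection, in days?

131

With flow normal to the layers, continuity requires the same specific discharge q through every layer.
Σ(b_i/K_i) = 9.39/0.0223 + 12.2/1.84 = 427.7 d.
q = Δh / Σ(b_i/K_i) = 9.86 / 427.7 = 0.02305 m/day.
In each layer the seepage velocity is v_i = q/n_i, so the layer transit time is t_i = b_i·n_i / q:
  layer 1 (silt): t_1 = 9.39 × 0.10 / 0.02305 = 40.73 d
  layer 2 (fine sand): t_2 = 12.2 × 0.17 / 0.02305 = 89.97 d
Total t = Σ t_i = 130.7 days.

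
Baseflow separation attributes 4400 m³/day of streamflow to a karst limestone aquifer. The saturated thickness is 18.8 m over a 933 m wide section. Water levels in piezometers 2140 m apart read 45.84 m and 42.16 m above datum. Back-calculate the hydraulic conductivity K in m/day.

146

Cross-sectional area A = 933 × 18.8 = 17540 m².
Hydraulic gradient i = (45.84 − 42.16) / 2140 = 3.68 / 2140 = 0.001720.
From Q = K·A·i, K = Q / (A·i) = 4400 / (17540 × 0.001720) = 145.9 m/day.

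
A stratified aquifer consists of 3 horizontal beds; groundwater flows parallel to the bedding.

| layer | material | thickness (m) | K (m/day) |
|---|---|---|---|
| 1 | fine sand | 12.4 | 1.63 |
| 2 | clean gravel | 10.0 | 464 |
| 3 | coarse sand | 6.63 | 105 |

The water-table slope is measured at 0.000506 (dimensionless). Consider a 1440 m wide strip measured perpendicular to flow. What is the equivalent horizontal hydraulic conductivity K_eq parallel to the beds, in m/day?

Flow is parallel to layering, so each bed carries its own Darcy discharge and the transmissivities add.
Σ(K_i·b_i) = 1.63×12.4 + 464×10.0 + 105×6.63 = 5356 m²/day.
Total thickness b = 29.03 m, so K_eq = Σ(K_i·b_i)/b = 184.5 m/day.

185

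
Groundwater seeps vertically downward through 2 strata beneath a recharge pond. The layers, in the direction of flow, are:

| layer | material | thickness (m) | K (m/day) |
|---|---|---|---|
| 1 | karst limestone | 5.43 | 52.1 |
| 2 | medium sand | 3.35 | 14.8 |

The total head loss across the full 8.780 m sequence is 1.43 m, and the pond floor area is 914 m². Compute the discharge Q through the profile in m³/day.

3950

Flow is perpendicular to layering, so the layers act in series and the equivalent K is the thickness-weighted harmonic mean.
Total thickness L = 5.43 + 3.35 = 8.780 m.
Σ(b_i/K_i) = 5.43/52.1 + 3.35/14.8 = 0.3306 d.
K_eq = L / Σ(b_i/K_i) = 8.780 / 0.3306 = 26.56 m/day.
Q = K_eq · A · (Δh/L) = 26.56 × 914 × (1.43/8.780) = 3954 m³/day.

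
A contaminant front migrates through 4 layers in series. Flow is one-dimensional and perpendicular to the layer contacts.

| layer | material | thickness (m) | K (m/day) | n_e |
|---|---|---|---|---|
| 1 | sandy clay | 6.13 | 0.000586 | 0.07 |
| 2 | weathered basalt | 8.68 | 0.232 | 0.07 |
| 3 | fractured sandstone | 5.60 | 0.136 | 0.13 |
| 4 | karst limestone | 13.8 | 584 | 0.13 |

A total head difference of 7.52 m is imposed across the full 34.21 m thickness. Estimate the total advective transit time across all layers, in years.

13.7

With flow normal to the layers, continuity requires the same specific discharge q through every layer.
Σ(b_i/K_i) = 6.13/0.000586 + 8.68/0.232 + 5.60/0.136 + 13.8/584 = 10539 d.
q = Δh / Σ(b_i/K_i) = 7.52 / 10539 = 0.0007135 m/day.
In each layer the seepage velocity is v_i = q/n_i, so the layer transit time is t_i = b_i·n_i / q:
  layer 1 (sandy clay): t_1 = 6.13 × 0.07 / 0.0007135 = 601.4 d
  layer 2 (weathered basalt): t_2 = 8.68 × 0.07 / 0.0007135 = 851.6 d
  layer 3 (fractured sandstone): t_3 = 5.60 × 0.13 / 0.0007135 = 1020 d
  layer 4 (karst limestone): t_4 = 13.8 × 0.13 / 0.0007135 = 2514 d
Total t = Σ t_i = 4988 days = 13.66 years.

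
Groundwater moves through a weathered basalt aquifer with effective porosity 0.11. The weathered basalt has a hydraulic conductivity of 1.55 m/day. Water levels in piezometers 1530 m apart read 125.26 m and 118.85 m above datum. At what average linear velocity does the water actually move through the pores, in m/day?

Hydraulic gradient i = (125.26 − 118.85) / 1530 = 6.41 / 1530 = 0.004190.
Darcy flux q = K · i = 1.550 × 0.004190 = 0.006494 m/day.
Seepage velocity v = q / n_e = 0.006494 / 0.11 = 0.05903 m/day.

0.0590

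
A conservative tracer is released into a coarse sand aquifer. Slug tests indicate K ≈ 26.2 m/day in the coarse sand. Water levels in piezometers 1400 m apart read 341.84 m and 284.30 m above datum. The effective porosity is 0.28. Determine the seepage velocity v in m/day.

Hydraulic gradient i = (341.84 − 284.30) / 1400 = 57.54 / 1400 = 0.04110.
Darcy flux q = K · i = 26.20 × 0.04110 = 1.077 m/day.
Seepage velocity v = q / n_e = 1.077 / 0.28 = 3.846 m/day.

3.85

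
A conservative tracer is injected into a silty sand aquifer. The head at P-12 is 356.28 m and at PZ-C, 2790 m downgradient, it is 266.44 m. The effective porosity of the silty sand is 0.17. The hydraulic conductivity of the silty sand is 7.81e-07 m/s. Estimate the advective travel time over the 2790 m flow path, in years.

598

Convert K: 7.81e-07 m/s × 86400 = 0.06748 m/day.
Hydraulic gradient i = (356.28 − 266.44) / 2790 = 89.84 / 2790 = 0.03220.
Darcy flux q = K · i = 0.06748 × 0.03220 = 0.002173 m/day.
Seepage velocity v = q / n_e = 0.002173 / 0.17 = 0.01278 m/day.
Travel time t = L / v = 2790 / 0.01278 = 2.183e+05 days = 597.6 years.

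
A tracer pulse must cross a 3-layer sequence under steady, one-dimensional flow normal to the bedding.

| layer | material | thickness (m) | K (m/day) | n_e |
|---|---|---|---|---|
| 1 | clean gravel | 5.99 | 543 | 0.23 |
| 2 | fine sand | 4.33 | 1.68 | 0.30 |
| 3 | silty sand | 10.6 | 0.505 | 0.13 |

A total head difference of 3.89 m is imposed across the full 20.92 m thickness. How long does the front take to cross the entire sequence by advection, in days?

With flow normal to the layers, continuity requires the same specific discharge q through every layer.
Σ(b_i/K_i) = 5.99/543 + 4.33/1.68 + 10.6/0.505 = 23.58 d.
q = Δh / Σ(b_i/K_i) = 3.89 / 23.58 = 0.1650 m/day.
In each layer the seepage velocity is v_i = q/n_i, so the layer transit time is t_i = b_i·n_i / q:
  layer 1 (clean gravel): t_1 = 5.99 × 0.23 / 0.1650 = 8.351 d
  layer 2 (fine sand): t_2 = 4.33 × 0.30 / 0.1650 = 7.874 d
  layer 3 (silty sand): t_3 = 10.6 × 0.13 / 0.1650 = 8.352 d
Total t = Σ t_i = 24.58 days.

24.6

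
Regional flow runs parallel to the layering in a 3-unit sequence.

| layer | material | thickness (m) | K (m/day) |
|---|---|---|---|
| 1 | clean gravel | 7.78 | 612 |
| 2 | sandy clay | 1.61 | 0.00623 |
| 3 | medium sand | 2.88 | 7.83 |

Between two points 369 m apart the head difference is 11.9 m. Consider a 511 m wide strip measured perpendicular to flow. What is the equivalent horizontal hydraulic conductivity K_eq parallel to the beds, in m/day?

Flow is parallel to layering, so each bed carries its own Darcy discharge and the transmissivities add.
Σ(K_i·b_i) = 612×7.78 + 0.00623×1.61 + 7.83×2.88 = 4784 m²/day.
Total thickness b = 12.27 m, so K_eq = Σ(K_i·b_i)/b = 389.9 m/day.

390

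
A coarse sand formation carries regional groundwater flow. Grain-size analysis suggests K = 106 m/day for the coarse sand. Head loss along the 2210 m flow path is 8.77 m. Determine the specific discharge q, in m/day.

0.421

Hydraulic gradient i = Δh / L = 8.77 / 2210 = 0.003968.
Specific discharge q = K · i = 106.0 × 0.003968 = 0.4206 m/day.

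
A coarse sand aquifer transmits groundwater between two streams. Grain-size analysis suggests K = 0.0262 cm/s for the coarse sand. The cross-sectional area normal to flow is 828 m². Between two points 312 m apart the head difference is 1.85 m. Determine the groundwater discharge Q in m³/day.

111

Convert K: 0.0262 cm/s × 864 = 22.64 m/day.
Hydraulic gradient i = Δh / L = 1.85 / 312 = 0.005929.
Darcy's law: Q = K · A · i = 22.64 × 828.0 × 0.005929 = 111.1 m³/day.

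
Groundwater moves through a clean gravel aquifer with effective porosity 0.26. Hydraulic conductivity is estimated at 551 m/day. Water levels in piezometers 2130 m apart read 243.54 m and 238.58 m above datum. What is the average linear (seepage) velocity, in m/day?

Hydraulic gradient i = (243.54 − 238.58) / 2130 = 4.96 / 2130 = 0.002329.
Darcy flux q = K · i = 551.0 × 0.002329 = 1.283 m/day.
Seepage velocity v = q / n_e = 1.283 / 0.26 = 4.935 m/day.

4.93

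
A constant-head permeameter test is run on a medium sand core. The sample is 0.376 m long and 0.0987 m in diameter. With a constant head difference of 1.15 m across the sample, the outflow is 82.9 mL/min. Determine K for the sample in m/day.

5.10

Cross-sectional area A = π·(d/2)² = π × (0.0987/2)² = 0.007651 m².
Convert discharge: 82.9 mL/min = 1.382e-06 m³/s.
Darcy's law rearranged: K = Q·L / (A·Δh) = 1.382e-06 × 0.376 / (0.007651 × 1.15) = 5.904e-05 m/s = 5.101 m/day.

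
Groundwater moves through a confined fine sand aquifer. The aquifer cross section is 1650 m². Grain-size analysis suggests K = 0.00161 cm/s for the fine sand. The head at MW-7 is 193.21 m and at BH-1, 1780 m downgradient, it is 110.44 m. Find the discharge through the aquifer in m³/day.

107

Convert K: 0.00161 cm/s × 864 = 1.391 m/day.
Hydraulic gradient i = (193.21 − 110.44) / 1780 = 82.77 / 1780 = 0.04650.
Darcy's law: Q = K · A · i = 1.391 × 1650 × 0.04650 = 106.7 m³/day.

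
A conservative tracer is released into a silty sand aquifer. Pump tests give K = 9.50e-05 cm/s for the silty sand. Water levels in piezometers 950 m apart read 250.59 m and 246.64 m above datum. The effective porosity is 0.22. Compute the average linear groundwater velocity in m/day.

Convert K: 9.50e-05 cm/s × 864 = 0.08208 m/day.
Hydraulic gradient i = (250.59 − 246.64) / 950 = 3.95 / 950 = 0.004158.
Darcy flux q = K · i = 0.08208 × 0.004158 = 0.0003413 m/day.
Seepage velocity v = q / n_e = 0.0003413 / 0.22 = 0.001551 m/day.

0.00155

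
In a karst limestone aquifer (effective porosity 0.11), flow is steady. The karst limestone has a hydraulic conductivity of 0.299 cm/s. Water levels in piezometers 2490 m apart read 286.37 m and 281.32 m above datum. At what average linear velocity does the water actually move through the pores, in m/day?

Convert K: 0.299 cm/s × 864 = 258.3 m/day.
Hydraulic gradient i = (286.37 − 281.32) / 2490 = 5.05 / 2490 = 0.002028.
Darcy flux q = K · i = 258.3 × 0.002028 = 0.5239 m/day.
Seepage velocity v = q / n_e = 0.5239 / 0.11 = 4.763 m/day.

4.76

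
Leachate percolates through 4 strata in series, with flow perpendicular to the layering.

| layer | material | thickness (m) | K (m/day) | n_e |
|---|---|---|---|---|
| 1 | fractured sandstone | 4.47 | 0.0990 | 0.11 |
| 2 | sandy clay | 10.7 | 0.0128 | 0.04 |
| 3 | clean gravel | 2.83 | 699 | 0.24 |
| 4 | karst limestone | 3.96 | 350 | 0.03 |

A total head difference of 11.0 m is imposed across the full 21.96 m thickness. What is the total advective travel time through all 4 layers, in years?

With flow normal to the layers, continuity requires the same specific discharge q through every layer.
Σ(b_i/K_i) = 4.47/0.0990 + 10.7/0.0128 + 2.83/699 + 3.96/350 = 881.1 d.
q = Δh / Σ(b_i/K_i) = 11.0 / 881.1 = 0.01248 m/day.
In each layer the seepage velocity is v_i = q/n_i, so the layer transit time is t_i = b_i·n_i / q:
  layer 1 (fractured sandstone): t_1 = 4.47 × 0.11 / 0.01248 = 39.39 d
  layer 2 (sandy clay): t_2 = 10.7 × 0.04 / 0.01248 = 34.28 d
  layer 3 (clean gravel): t_3 = 2.83 × 0.24 / 0.01248 = 54.40 d
  layer 4 (karst limestone): t_4 = 3.96 × 0.03 / 0.01248 = 9.516 d
Total t = Σ t_i = 137.6 days = 0.3767 years.

0.377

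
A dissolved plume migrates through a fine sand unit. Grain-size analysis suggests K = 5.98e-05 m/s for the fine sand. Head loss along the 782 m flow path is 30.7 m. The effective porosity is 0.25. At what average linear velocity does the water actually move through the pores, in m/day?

Convert K: 5.98e-05 m/s × 86400 = 5.167 m/day.
Hydraulic gradient i = Δh / L = 30.7 / 782 = 0.03926.
Darcy flux q = K · i = 5.167 × 0.03926 = 0.2028 m/day.
Seepage velocity v = q / n_e = 0.2028 / 0.25 = 0.8113 m/day.

0.811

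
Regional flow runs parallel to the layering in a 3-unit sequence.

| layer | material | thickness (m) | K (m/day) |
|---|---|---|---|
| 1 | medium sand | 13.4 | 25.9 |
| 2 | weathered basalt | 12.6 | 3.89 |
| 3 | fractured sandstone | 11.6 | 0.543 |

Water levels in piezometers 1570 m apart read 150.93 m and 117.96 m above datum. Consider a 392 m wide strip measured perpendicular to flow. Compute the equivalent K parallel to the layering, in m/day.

10.7

Flow is parallel to layering, so each bed carries its own Darcy discharge and the transmissivities add.
Σ(K_i·b_i) = 25.9×13.4 + 3.89×12.6 + 0.543×11.6 = 402.4 m²/day.
Total thickness b = 37.60 m, so K_eq = Σ(K_i·b_i)/b = 10.70 m/day.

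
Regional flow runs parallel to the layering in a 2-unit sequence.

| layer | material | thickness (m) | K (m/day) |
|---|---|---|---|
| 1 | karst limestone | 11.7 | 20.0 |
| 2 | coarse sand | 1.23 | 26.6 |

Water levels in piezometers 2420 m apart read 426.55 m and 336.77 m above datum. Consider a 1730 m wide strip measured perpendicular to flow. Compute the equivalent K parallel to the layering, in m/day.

Flow is parallel to layering, so each bed carries its own Darcy discharge and the transmissivities add.
Σ(K_i·b_i) = 20.0×11.7 + 26.6×1.23 = 266.7 m²/day.
Total thickness b = 12.93 m, so K_eq = Σ(K_i·b_i)/b = 20.63 m/day.

20.6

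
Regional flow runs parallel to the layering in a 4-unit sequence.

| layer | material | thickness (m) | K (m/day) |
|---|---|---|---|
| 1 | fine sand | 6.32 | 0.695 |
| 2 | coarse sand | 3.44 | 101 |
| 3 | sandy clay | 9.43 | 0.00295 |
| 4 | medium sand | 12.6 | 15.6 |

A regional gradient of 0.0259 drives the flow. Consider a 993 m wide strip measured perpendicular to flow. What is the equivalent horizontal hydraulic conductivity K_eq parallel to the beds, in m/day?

Flow is parallel to layering, so each bed carries its own Darcy discharge and the transmissivities add.
Σ(K_i·b_i) = 0.695×6.32 + 101×3.44 + 0.00295×9.43 + 15.6×12.6 = 548.4 m²/day.
Total thickness b = 31.79 m, so K_eq = Σ(K_i·b_i)/b = 17.25 m/day.

17.3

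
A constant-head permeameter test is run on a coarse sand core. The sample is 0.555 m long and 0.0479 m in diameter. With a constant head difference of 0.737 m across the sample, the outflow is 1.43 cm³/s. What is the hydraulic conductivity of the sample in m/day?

51.6

Cross-sectional area A = π·(d/2)² = π × (0.0479/2)² = 0.001802 m².
Convert discharge: 1.43 cm³/s = 1.430e-06 m³/s.
Darcy's law rearranged: K = Q·L / (A·Δh) = 1.430e-06 × 0.555 / (0.001802 × 0.737) = 0.0005976 m/s = 51.63 m/day.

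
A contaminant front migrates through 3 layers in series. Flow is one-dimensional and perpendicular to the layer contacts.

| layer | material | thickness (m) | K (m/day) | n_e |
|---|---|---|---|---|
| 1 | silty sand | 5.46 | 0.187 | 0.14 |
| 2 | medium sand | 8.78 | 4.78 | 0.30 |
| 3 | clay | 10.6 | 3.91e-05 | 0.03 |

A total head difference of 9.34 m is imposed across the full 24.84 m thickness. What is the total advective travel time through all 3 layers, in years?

295

With flow normal to the layers, continuity requires the same specific discharge q through every layer.
Σ(b_i/K_i) = 5.46/0.187 + 8.78/4.78 + 10.6/3.91e-05 = 2.711e+05 d.
q = Δh / Σ(b_i/K_i) = 9.34 / 2.711e+05 = 3.445e-05 m/day.
In each layer the seepage velocity is v_i = q/n_i, so the layer transit time is t_i = b_i·n_i / q:
  layer 1 (silty sand): t_1 = 5.46 × 0.14 / 3.445e-05 = 22190 d
  layer 2 (medium sand): t_2 = 8.78 × 0.30 / 3.445e-05 = 76462 d
  layer 3 (clay): t_3 = 10.6 × 0.03 / 3.445e-05 = 9231 d
Total t = Σ t_i = 1.079e+05 days = 295.4 years.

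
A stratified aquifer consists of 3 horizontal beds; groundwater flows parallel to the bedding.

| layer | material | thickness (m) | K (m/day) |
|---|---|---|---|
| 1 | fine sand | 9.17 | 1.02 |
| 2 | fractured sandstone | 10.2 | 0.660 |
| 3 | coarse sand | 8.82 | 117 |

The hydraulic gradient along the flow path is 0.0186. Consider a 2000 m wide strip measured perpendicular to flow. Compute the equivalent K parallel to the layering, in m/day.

Flow is parallel to layering, so each bed carries its own Darcy discharge and the transmissivities add.
Σ(K_i·b_i) = 1.02×9.17 + 0.660×10.2 + 117×8.82 = 1048 m²/day.
Total thickness b = 28.19 m, so K_eq = Σ(K_i·b_i)/b = 37.18 m/day.

37.2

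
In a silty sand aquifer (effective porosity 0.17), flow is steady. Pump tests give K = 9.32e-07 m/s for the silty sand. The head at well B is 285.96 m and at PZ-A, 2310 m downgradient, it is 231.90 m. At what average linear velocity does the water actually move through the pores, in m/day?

0.0111

Convert K: 9.32e-07 m/s × 86400 = 0.08052 m/day.
Hydraulic gradient i = (285.96 − 231.90) / 2310 = 54.06 / 2310 = 0.02340.
Darcy flux q = K · i = 0.08052 × 0.02340 = 0.001884 m/day.
Seepage velocity v = q / n_e = 0.001884 / 0.17 = 0.01109 m/day.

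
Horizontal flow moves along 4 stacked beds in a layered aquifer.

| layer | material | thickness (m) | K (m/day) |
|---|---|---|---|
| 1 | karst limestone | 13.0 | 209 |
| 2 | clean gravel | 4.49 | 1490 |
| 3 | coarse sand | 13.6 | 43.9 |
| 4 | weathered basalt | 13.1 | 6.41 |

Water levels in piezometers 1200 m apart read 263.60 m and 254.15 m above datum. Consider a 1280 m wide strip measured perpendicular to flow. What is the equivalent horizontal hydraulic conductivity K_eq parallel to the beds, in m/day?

Flow is parallel to layering, so each bed carries its own Darcy discharge and the transmissivities add.
Σ(K_i·b_i) = 209×13.0 + 1490×4.49 + 43.9×13.6 + 6.41×13.1 = 10088 m²/day.
Total thickness b = 44.19 m, so K_eq = Σ(K_i·b_i)/b = 228.3 m/day.

228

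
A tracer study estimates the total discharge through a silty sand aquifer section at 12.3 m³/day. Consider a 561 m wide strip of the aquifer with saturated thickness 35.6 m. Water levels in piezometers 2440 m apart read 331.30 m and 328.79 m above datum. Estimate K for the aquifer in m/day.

0.599

Cross-sectional area A = 561 × 35.6 = 19972 m².
Hydraulic gradient i = (331.30 − 328.79) / 2440 = 2.51 / 2440 = 0.001029.
From Q = K·A·i, K = Q / (A·i) = 12.3 / (19972 × 0.001029) = 0.5987 m/day.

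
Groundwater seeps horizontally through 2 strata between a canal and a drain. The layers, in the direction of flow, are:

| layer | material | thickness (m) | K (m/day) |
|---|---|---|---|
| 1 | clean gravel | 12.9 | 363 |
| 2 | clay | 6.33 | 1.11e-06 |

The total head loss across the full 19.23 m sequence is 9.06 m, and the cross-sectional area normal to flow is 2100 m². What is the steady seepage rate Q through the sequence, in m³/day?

Flow is perpendicular to layering, so the layers act in series and the equivalent K is the thickness-weighted harmonic mean.
Total thickness L = 12.9 + 6.33 = 19.23 m.
Σ(b_i/K_i) = 12.9/363 + 6.33/1.11e-06 = 5.703e+06 d.
K_eq = L / Σ(b_i/K_i) = 19.23 / 5.703e+06 = 3.372e-06 m/day.
Q = K_eq · A · (Δh/L) = 3.372e-06 × 2100 × (9.06/19.23) = 0.003336 m³/day.

0.00334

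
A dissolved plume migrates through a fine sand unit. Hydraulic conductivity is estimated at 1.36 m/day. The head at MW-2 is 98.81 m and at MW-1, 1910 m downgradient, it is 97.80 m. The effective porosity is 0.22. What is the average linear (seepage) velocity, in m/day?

Hydraulic gradient i = (98.81 − 97.80) / 1910 = 1.01 / 1910 = 0.0005288.
Darcy flux q = K · i = 1.360 × 0.0005288 = 0.0007192 m/day.
Seepage velocity v = q / n_e = 0.0007192 / 0.22 = 0.003269 m/day.

0.00327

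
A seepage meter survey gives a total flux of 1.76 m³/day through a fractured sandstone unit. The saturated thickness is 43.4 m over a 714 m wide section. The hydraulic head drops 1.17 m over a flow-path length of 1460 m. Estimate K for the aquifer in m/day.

Cross-sectional area A = 714 × 43.4 = 30988 m².
Hydraulic gradient i = Δh / L = 1.17 / 1460 = 0.0008014.
From Q = K·A·i, K = Q / (A·i) = 1.76 / (30988 × 0.0008014) = 0.07087 m/day.

0.0709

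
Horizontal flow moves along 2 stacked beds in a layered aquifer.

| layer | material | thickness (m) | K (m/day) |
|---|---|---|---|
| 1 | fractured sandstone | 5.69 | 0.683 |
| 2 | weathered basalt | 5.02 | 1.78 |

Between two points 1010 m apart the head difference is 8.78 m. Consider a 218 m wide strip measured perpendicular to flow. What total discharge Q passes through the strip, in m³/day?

Flow is parallel to layering, so each bed carries its own Darcy discharge and the transmissivities add.
Σ(K_i·b_i) = 0.683×5.69 + 1.78×5.02 = 12.82 m²/day.
Hydraulic gradient i = Δh / L = 8.78 / 1010 = 0.008693.
Q = Σ(K_i·b_i) · W · i = 12.82 × 218 × 0.008693 = 24.30 m³/day.

24.3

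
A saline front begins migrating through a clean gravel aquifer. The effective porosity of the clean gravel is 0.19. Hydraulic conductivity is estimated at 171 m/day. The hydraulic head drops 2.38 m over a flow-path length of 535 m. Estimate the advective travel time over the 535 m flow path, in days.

Hydraulic gradient i = Δh / L = 2.38 / 535 = 0.004449.
Darcy flux q = K · i = 171.0 × 0.004449 = 0.7607 m/day.
Seepage velocity v = q / n_e = 0.7607 / 0.19 = 4.004 m/day.
Travel time t = L / v = 535 / 4.004 = 133.6 days.

134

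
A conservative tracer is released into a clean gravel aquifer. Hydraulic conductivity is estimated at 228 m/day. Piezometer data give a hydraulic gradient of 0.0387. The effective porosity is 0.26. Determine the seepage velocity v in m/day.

Hydraulic gradient i = 0.0387.
Darcy flux q = K · i = 228.0 × 0.03870 = 8.824 m/day.
Seepage velocity v = q / n_e = 8.824 / 0.26 = 33.94 m/day.

33.9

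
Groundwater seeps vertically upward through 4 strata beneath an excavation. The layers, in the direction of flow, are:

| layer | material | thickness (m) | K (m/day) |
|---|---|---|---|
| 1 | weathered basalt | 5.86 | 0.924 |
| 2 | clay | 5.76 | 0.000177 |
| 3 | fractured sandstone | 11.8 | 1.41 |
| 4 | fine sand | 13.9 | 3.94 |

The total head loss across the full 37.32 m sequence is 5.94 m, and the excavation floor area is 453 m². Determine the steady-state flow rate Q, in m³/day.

0.0826

Flow is perpendicular to layering, so the layers act in series and the equivalent K is the thickness-weighted harmonic mean.
Total thickness L = 5.86 + 5.76 + 11.8 + 13.9 = 37.32 m.
Σ(b_i/K_i) = 5.86/0.924 + 5.76/0.000177 + 11.8/1.41 + 13.9/3.94 = 32561 d.
K_eq = L / Σ(b_i/K_i) = 37.32 / 32561 = 0.001146 m/day.
Q = K_eq · A · (Δh/L) = 0.001146 × 453 × (5.94/37.32) = 0.08264 m³/day.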